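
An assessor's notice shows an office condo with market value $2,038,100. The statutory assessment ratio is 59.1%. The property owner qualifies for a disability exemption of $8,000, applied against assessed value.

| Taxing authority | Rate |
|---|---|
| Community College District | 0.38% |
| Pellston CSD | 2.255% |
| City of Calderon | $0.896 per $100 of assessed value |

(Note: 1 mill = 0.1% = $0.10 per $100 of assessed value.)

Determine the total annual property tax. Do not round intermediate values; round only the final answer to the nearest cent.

$42,249.02

Assessed value = $2,038,100 × 0.591 = $1,204,517.1
Taxable value = $1,204,517.1 − $8,000 = $1,196,517.1
Community College District: $1,196,517.1 × 0.0038 = $4,546.76498
Pellston CSD: $1,196,517.1 × 0.02255 = $26,981.460605
City of Calderon: $1,196,517.1 × 0.00896 = $10,720.793216
Total = $42,249.018801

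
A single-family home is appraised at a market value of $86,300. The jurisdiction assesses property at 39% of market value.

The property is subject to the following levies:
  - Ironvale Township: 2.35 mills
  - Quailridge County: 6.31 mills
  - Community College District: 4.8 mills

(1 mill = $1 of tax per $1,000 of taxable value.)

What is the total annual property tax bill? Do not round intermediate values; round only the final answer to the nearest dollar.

Assessed value = $86,300 × 0.39 = $33,657
Ironvale Township: $33,657 × 0.00235 = $79.09395
Quailridge County: $33,657 × 0.00631 = $212.37567
Community College District: $33,657 × 0.0048 = $161.5536
Total = $79.09395 + $212.37567 + $161.5536 = $453.02322

$453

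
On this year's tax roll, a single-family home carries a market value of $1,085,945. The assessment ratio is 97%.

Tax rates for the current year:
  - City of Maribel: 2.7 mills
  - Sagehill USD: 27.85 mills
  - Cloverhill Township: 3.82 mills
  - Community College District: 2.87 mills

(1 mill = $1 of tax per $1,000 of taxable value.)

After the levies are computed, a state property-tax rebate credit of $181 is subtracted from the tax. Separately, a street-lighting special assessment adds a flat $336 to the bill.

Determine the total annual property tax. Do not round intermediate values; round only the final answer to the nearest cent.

Assessed value = $1,085,945 × 0.97 = $1,053,366.65
City of Maribel: $1,053,366.65 × 0.0027 = $2,844.089955
Sagehill USD: $1,053,366.65 × 0.02785 = $29,336.2612025
Cloverhill Township: $1,053,366.65 × 0.00382 = $4,023.860603
Community College District: $1,053,366.65 × 0.00287 = $3,023.1622855
Levies subtotal = $39,227.374046
After credit = $39,227.374046 − $181 = $39,046.374046
Total = $39,046.374046 + $336 = $39,382.374046

$39,382.37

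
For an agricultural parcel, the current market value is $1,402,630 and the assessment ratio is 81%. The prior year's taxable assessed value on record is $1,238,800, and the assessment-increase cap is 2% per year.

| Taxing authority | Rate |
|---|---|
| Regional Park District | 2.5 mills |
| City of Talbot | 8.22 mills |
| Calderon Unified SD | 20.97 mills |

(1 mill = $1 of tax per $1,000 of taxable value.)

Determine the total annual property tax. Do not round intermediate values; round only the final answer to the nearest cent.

$36,003.97

Uncapped assessed value = $1,402,630 × 0.81 = $1,136,130.3
Cap limit = $1,238,800 × 1.02 = $1,263,576
Taxable assessed value = min($1,136,130.3, $1,263,576) = $1,136,130.3 (cap does not bind)
Regional Park District: $1,136,130.3 × 0.0025 = $2,840.32575
City of Talbot: $1,136,130.3 × 0.00822 = $9,338.991066
Calderon Unified SD: $1,136,130.3 × 0.02097 = $23,824.652391
Total = $36,003.969207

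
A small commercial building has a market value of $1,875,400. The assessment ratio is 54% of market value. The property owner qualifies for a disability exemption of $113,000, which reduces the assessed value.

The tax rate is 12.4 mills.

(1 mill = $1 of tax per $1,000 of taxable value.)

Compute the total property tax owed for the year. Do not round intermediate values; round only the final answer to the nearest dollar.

$11,156

Assessed value = $1,875,400 × 0.54 = $1,012,716
Taxable value = $1,012,716 − $113,000 = $899,716
Tax = $899,716 × 0.0124 = $11,156.4784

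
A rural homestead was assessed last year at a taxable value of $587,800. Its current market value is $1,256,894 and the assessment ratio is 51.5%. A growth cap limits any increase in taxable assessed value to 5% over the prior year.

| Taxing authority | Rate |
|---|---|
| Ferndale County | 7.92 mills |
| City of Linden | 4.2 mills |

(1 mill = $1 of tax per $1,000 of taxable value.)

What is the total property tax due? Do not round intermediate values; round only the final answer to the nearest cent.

$7,480.34

Uncapped assessed value = $1,256,894 × 0.515 = $647,300.41
Cap limit = $587,800 × 1.05 = $617,190
Taxable assessed value = min($647,300.41, $617,190) = $617,190 (cap binds)
Ferndale County: $617,190 × 0.00792 = $4,888.1448
City of Linden: $617,190 × 0.0042 = $2,592.198
Total = $7,480.3428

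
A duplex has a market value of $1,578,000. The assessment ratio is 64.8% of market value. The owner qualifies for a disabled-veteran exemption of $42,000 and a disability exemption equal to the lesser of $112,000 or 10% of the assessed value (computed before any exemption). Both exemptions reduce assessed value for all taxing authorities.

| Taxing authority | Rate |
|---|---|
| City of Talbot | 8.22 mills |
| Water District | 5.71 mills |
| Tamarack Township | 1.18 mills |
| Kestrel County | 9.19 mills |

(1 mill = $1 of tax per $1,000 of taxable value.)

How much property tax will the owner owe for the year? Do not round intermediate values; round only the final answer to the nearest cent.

$21,342.44

Assessed value = $1,578,000 × 0.648 = $1,022,544
Disability exemption = min($112,000, 10% × $1,022,544) = min($112,000, $102,254.4) = $102,254.4 (percentage binds)
Taxable value = $1,022,544 − $42,000 − $102,254.4 = $878,289.6
City of Talbot: $878,289.6 × 0.00822 = $7,219.540512
Water District: $878,289.6 × 0.00571 = $5,015.033616
Tamarack Township: $878,289.6 × 0.00118 = $1,036.381728
Kestrel County: $878,289.6 × 0.00919 = $8,071.481424
Total = $21,342.43728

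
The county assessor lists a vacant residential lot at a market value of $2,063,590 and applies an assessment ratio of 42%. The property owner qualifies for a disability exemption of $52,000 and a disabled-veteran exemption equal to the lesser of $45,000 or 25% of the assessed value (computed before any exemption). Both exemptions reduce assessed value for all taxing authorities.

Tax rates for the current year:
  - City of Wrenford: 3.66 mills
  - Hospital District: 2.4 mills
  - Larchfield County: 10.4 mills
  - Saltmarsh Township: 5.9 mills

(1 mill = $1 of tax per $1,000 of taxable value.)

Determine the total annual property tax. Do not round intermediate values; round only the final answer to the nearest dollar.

Assessed value = $2,063,590 × 0.42 = $866,707.8
Disabled-veteran exemption = min($45,000, 25% × $866,707.8) = min($45,000, $216,676.95) = $45,000 (dollar cap binds)
Taxable value = $866,707.8 − $52,000 − $45,000 = $769,707.8
City of Wrenford: $769,707.8 × 0.00366 = $2,817.130548
Hospital District: $769,707.8 × 0.0024 = $1,847.29872
Larchfield County: $769,707.8 × 0.0104 = $8,004.96112
Saltmarsh Township: $769,707.8 × 0.0059 = $4,541.27602
Total = $17,210.666408

$17,211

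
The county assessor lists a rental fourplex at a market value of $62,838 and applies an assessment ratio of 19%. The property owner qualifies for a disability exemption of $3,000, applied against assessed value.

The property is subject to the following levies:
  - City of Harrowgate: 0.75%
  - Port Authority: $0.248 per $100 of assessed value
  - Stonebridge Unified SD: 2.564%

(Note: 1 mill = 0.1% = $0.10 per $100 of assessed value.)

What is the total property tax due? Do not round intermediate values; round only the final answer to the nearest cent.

Assessed value = $62,838 × 0.19 = $11,939.22
Taxable value = $11,939.22 − $3,000 = $8,939.22
City of Harrowgate: $8,939.22 × 0.0075 = $67.04415
Port Authority: $8,939.22 × 0.00248 = $22.1692656
Stonebridge Unified SD: $8,939.22 × 0.02564 = $229.2016008
Total = $318.4150164

$318.42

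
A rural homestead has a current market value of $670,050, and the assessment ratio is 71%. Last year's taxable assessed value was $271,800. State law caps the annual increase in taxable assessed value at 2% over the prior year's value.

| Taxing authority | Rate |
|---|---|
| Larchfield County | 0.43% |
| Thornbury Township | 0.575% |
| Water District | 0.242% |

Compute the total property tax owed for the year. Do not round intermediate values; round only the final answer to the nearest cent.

Uncapped assessed value = $670,050 × 0.71 = $475,735.5
Cap limit = $271,800 × 1.02 = $277,236
Taxable assessed value = min($475,735.5, $277,236) = $277,236 (cap binds)
Larchfield County: $277,236 × 0.0043 = $1,192.1148
Thornbury Township: $277,236 × 0.00575 = $1,594.107
Water District: $277,236 × 0.00242 = $670.91112
Total = $3,457.13292

$3,457.13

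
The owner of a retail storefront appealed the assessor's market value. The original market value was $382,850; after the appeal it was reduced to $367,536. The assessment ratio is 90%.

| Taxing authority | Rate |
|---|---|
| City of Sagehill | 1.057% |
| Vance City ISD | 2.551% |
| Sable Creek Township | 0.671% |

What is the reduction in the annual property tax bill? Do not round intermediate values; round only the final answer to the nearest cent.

$589.76

Old assessed value = $382,850 × 0.9 = $344,565
New assessed value = $367,536 × 0.9 = $330,782.4
Combined rate = 0.01057 + 0.02551 + 0.00671 = 0.04279
Old tax = $344,565 × 0.04279 = $14,743.93635
New tax = $330,782.4 × 0.04279 = $14,154.178896
Reduction = $14,743.93635 − $14,154.178896 = $589.757454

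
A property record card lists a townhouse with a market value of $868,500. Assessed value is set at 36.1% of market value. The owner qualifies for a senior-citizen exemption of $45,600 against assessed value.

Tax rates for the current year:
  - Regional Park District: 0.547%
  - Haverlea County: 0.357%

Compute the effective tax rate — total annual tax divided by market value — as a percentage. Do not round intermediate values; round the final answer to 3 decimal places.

Assessed value = $868,500 × 0.361 = $313,528.5
Taxable value = $313,528.5 − $45,600 = $267,928.5
Regional Park District: $267,928.5 × 0.00547 = $1,465.568895
Haverlea County: $267,928.5 × 0.00357 = $956.504745
Total tax = $2,422.07364
Effective rate = $2,422.07364 ÷ $868,500 = 0.279% of market value

0.279%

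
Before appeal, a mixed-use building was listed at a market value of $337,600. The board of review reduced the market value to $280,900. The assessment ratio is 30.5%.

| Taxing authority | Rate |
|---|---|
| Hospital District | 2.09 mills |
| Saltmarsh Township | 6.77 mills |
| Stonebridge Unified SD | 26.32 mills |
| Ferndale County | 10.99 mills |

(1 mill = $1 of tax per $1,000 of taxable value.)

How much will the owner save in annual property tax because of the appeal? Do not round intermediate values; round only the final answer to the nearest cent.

Old assessed value = $337,600 × 0.305 = $102,968
New assessed value = $280,900 × 0.305 = $85,674.5
Combined rate = 0.00209 + 0.00677 + 0.02632 + 0.01099 = 0.04617
Old tax = $102,968 × 0.04617 = $4,754.03256
New tax = $85,674.5 × 0.04617 = $3,955.591665
Reduction = $4,754.03256 − $3,955.591665 = $798.440895

$798.44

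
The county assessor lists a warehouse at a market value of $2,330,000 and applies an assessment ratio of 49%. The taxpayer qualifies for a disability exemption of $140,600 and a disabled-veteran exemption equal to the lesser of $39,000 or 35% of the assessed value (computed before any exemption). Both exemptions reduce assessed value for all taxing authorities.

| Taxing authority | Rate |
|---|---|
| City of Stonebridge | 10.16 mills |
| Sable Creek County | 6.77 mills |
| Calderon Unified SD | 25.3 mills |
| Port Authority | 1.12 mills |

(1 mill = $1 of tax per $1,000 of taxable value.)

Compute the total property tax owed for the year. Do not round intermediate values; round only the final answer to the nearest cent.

Assessed value = $2,330,000 × 0.49 = $1,141,700
Disabled-veteran exemption = min($39,000, 35% × $1,141,700) = min($39,000, $399,595) = $39,000 (dollar cap binds)
Taxable value = $1,141,700 − $140,600 − $39,000 = $962,100
City of Stonebridge: $962,100 × 0.01016 = $9,774.936
Sable Creek County: $962,100 × 0.00677 = $6,513.417
Calderon Unified SD: $962,100 × 0.0253 = $24,341.13
Port Authority: $962,100 × 0.00112 = $1,077.552
Total = $41,707.035

$41,707.04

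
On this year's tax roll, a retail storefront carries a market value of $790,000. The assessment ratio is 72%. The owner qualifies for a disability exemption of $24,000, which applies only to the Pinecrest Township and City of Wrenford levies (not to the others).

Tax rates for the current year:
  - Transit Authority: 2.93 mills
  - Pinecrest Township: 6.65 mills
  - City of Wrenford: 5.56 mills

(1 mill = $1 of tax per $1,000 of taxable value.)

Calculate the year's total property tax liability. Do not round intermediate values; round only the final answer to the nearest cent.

Assessed value = $790,000 × 0.72 = $568,800
Transit Authority: $568,800 × 0.00293 = $1,666.584
Pinecrest Township: ($568,800 − $24,000) × 0.00665 = $544,800 × 0.00665 = $3,622.92
City of Wrenford: ($568,800 − $24,000) × 0.00556 = $544,800 × 0.00556 = $3,029.088
Total = $8,318.592

$8,318.59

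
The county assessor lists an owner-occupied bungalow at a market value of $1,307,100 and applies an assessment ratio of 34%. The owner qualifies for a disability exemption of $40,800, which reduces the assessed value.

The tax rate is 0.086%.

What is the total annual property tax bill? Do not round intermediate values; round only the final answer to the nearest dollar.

Assessed value = $1,307,100 × 0.34 = $444,414
Taxable value = $444,414 − $40,800 = $403,614
Tax = $403,614 × 0.00086 = $347.10804

$347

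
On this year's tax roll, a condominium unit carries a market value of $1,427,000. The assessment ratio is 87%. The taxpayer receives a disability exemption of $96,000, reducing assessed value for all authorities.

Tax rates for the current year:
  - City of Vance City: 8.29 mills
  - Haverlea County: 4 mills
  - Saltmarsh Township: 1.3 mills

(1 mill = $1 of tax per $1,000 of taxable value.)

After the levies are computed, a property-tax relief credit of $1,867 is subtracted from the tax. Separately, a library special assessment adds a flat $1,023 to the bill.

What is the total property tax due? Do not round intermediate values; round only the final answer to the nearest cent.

$14,723.21

Assessed value = $1,427,000 × 0.87 = $1,241,490
Taxable value = $1,241,490 − $96,000 = $1,145,490
City of Vance City: $1,145,490 × 0.00829 = $9,496.1121
Haverlea County: $1,145,490 × 0.004 = $4,581.96
Saltmarsh Township: $1,145,490 × 0.0013 = $1,489.137
Levies subtotal = $15,567.2091
After credit = $15,567.2091 − $1,867 = $13,700.2091
Total = $13,700.2091 + $1,023 = $14,723.2091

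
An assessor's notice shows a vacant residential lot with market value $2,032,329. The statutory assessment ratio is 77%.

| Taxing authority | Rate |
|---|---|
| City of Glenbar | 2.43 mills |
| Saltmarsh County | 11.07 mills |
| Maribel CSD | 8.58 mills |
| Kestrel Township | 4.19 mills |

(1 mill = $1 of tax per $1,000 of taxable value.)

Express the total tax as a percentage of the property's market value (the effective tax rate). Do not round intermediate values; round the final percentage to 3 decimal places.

2.023%

Assessed value = $2,032,329 × 0.77 = $1,564,893.33
City of Glenbar: $1,564,893.33 × 0.00243 = $3,802.6907919
Saltmarsh County: $1,564,893.33 × 0.01107 = $17,323.3691631
Maribel CSD: $1,564,893.33 × 0.00858 = $13,426.7847714
Kestrel Township: $1,564,893.33 × 0.00419 = $6,556.9030527
Total tax = $41,109.7477791
Effective rate = $41,109.7477791 ÷ $2,032,329 = 2.023% of market value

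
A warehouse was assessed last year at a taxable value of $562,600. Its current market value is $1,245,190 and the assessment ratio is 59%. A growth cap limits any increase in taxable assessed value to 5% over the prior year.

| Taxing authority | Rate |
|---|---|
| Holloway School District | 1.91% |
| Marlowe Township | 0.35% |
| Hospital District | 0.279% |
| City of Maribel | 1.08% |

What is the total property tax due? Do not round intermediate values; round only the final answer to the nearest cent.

$21,378.52

Uncapped assessed value = $1,245,190 × 0.59 = $734,662.1
Cap limit = $562,600 × 1.05 = $590,730
Taxable assessed value = min($734,662.1, $590,730) = $590,730 (cap binds)
Holloway School District: $590,730 × 0.0191 = $11,282.943
Marlowe Township: $590,730 × 0.0035 = $2,067.555
Hospital District: $590,730 × 0.00279 = $1,648.1367
City of Maribel: $590,730 × 0.0108 = $6,379.884
Total = $21,378.5187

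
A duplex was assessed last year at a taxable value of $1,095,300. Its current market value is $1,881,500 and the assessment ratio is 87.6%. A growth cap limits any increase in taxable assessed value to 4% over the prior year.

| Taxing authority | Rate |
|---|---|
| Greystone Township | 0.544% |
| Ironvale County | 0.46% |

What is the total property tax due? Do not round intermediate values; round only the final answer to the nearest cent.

$11,436.68

Uncapped assessed value = $1,881,500 × 0.876 = $1,648,194
Cap limit = $1,095,300 × 1.04 = $1,139,112
Taxable assessed value = min($1,648,194, $1,139,112) = $1,139,112 (cap binds)
Greystone Township: $1,139,112 × 0.00544 = $6,196.76928
Ironvale County: $1,139,112 × 0.0046 = $5,239.9152
Total = $11,436.68448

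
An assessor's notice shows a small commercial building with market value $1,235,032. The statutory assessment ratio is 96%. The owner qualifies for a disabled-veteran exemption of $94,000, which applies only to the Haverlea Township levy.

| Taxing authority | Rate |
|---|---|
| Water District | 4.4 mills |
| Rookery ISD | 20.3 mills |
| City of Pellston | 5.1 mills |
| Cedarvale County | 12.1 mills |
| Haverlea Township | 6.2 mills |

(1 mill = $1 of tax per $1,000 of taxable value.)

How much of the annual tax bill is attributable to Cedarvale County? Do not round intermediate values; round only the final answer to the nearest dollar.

$14,346

Assessed value = $1,235,032 × 0.96 = $1,185,630.72
Cedarvale County taxable value = $1,185,630.72 (exemption does not apply)
Cedarvale County levy = $1,185,630.72 × 0.0121 = $14,346.131712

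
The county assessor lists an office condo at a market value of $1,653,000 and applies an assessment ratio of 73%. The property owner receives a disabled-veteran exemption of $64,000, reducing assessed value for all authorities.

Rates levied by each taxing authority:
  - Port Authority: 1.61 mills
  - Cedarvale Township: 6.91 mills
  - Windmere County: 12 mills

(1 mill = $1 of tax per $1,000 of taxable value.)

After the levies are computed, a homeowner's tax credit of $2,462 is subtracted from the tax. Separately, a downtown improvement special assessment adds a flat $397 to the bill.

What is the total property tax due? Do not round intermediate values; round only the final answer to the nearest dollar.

$21,383

Assessed value = $1,653,000 × 0.73 = $1,206,690
Taxable value = $1,206,690 − $64,000 = $1,142,690
Port Authority: $1,142,690 × 0.00161 = $1,839.7309
Cedarvale Township: $1,142,690 × 0.00691 = $7,895.9879
Windmere County: $1,142,690 × 0.012 = $13,712.28
Levies subtotal = $23,447.9988
After credit = $23,447.9988 − $2,462 = $20,985.9988
Total = $20,985.9988 + $397 = $21,382.9988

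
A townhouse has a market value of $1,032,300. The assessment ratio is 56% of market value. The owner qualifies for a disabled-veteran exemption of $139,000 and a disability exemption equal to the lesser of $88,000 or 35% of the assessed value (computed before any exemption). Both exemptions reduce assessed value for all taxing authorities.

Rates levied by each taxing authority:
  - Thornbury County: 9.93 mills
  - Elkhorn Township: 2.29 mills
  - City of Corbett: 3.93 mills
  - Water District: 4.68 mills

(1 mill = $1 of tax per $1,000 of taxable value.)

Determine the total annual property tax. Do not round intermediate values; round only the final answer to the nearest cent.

$7,313.16

Assessed value = $1,032,300 × 0.56 = $578,088
Disability exemption = min($88,000, 35% × $578,088) = min($88,000, $202,330.8) = $88,000 (dollar cap binds)
Taxable value = $578,088 − $139,000 − $88,000 = $351,088
Thornbury County: $351,088 × 0.00993 = $3,486.30384
Elkhorn Township: $351,088 × 0.00229 = $803.99152
City of Corbett: $351,088 × 0.00393 = $1,379.77584
Water District: $351,088 × 0.00468 = $1,643.09184
Total = $7,313.16304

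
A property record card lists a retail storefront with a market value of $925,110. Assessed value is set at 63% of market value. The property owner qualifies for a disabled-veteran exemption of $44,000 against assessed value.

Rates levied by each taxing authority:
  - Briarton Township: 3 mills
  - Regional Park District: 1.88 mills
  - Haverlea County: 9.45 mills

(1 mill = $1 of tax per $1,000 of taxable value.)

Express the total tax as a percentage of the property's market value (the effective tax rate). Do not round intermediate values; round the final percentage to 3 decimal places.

Assessed value = $925,110 × 0.63 = $582,819.3
Taxable value = $582,819.3 − $44,000 = $538,819.3
Briarton Township: $538,819.3 × 0.003 = $1,616.4579
Regional Park District: $538,819.3 × 0.00188 = $1,012.980284
Haverlea County: $538,819.3 × 0.00945 = $5,091.842385
Total tax = $7,721.280569
Effective rate = $7,721.280569 ÷ $925,110 = 0.835% of market value

0.835%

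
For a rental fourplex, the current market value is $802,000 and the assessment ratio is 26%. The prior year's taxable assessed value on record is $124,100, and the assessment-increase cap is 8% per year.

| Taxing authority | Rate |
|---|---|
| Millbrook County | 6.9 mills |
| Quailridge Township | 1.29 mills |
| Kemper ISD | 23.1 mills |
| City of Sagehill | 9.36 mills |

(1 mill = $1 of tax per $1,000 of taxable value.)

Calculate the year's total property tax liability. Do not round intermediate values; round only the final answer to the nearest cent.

Uncapped assessed value = $802,000 × 0.26 = $208,520
Cap limit = $124,100 × 1.08 = $134,028
Taxable assessed value = min($208,520, $134,028) = $134,028 (cap binds)
Millbrook County: $134,028 × 0.0069 = $924.7932
Quailridge Township: $134,028 × 0.00129 = $172.89612
Kemper ISD: $134,028 × 0.0231 = $3,096.0468
City of Sagehill: $134,028 × 0.00936 = $1,254.50208
Total = $5,448.2382

$5,448.24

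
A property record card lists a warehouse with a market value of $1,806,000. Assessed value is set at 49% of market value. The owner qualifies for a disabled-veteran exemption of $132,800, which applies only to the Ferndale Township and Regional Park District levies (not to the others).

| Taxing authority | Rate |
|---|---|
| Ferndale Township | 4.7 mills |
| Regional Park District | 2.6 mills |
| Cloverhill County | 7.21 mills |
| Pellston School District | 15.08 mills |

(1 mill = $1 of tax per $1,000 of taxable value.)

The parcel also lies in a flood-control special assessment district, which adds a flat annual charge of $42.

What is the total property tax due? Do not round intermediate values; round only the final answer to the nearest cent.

Assessed value = $1,806,000 × 0.49 = $884,940
Ferndale Township: ($884,940 − $132,800) × 0.0047 = $752,140 × 0.0047 = $3,535.058
Regional Park District: ($884,940 − $132,800) × 0.0026 = $752,140 × 0.0026 = $1,955.564
Cloverhill County: $884,940 × 0.00721 = $6,380.4174
Pellston School District: $884,940 × 0.01508 = $13,344.8952
Levies subtotal = $25,215.9346
Total = $25,215.9346 + $42 = $25,257.9346

$25,257.93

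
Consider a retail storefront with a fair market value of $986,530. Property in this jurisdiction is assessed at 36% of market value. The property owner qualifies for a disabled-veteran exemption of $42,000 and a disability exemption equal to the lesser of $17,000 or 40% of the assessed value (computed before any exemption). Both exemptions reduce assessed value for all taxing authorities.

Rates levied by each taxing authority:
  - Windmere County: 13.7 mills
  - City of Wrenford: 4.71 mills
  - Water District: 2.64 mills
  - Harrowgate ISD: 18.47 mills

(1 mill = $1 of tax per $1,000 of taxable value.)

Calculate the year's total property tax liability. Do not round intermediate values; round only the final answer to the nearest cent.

Assessed value = $986,530 × 0.36 = $355,150.8
Disability exemption = min($17,000, 40% × $355,150.8) = min($17,000, $142,060.32) = $17,000 (dollar cap binds)
Taxable value = $355,150.8 − $42,000 − $17,000 = $296,150.8
Windmere County: $296,150.8 × 0.0137 = $4,057.26596
City of Wrenford: $296,150.8 × 0.00471 = $1,394.870268
Water District: $296,150.8 × 0.00264 = $781.838112
Harrowgate ISD: $296,150.8 × 0.01847 = $5,469.905276
Total = $11,703.879616

$11,703.88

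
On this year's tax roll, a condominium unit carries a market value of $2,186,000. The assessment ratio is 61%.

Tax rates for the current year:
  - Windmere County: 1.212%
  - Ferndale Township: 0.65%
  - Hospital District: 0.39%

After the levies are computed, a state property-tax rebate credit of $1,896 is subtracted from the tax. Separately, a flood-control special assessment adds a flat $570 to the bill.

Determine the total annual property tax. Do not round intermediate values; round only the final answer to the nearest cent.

$28,703.52

Assessed value = $2,186,000 × 0.61 = $1,333,460
Windmere County: $1,333,460 × 0.01212 = $16,161.5352
Ferndale Township: $1,333,460 × 0.0065 = $8,667.49
Hospital District: $1,333,460 × 0.0039 = $5,200.494
Levies subtotal = $30,029.5192
After credit = $30,029.5192 − $1,896 = $28,133.5192
Total = $28,133.5192 + $570 = $28,703.5192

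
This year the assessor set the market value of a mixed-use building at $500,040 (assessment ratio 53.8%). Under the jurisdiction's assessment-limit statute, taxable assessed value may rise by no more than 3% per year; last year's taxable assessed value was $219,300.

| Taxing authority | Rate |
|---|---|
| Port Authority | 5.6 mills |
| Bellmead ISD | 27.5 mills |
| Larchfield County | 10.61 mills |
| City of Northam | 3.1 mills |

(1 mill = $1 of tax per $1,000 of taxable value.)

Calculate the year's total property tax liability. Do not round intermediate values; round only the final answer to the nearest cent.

$10,573.40

Uncapped assessed value = $500,040 × 0.538 = $269,021.52
Cap limit = $219,300 × 1.03 = $225,879
Taxable assessed value = min($269,021.52, $225,879) = $225,879 (cap binds)
Port Authority: $225,879 × 0.0056 = $1,264.9224
Bellmead ISD: $225,879 × 0.0275 = $6,211.6725
Larchfield County: $225,879 × 0.01061 = $2,396.57619
City of Northam: $225,879 × 0.0031 = $700.2249
Total = $10,573.39599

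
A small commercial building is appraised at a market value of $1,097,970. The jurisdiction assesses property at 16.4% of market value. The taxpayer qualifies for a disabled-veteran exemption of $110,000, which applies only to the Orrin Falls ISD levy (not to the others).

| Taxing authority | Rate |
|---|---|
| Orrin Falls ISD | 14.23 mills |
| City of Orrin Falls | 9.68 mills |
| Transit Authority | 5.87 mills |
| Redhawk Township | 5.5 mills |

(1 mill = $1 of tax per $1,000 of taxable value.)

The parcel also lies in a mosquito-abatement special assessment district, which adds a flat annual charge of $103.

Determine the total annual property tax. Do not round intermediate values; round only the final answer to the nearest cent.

$4,890.47

Assessed value = $1,097,970 × 0.164 = $180,067.08
Orrin Falls ISD: ($180,067.08 − $110,000) × 0.01423 = $70,067.08 × 0.01423 = $997.0545484
City of Orrin Falls: $180,067.08 × 0.00968 = $1,743.0493344
Transit Authority: $180,067.08 × 0.00587 = $1,056.9937596
Redhawk Township: $180,067.08 × 0.0055 = $990.36894
Levies subtotal = $4,787.4665824
Total = $4,787.4665824 + $103 = $4,890.4665824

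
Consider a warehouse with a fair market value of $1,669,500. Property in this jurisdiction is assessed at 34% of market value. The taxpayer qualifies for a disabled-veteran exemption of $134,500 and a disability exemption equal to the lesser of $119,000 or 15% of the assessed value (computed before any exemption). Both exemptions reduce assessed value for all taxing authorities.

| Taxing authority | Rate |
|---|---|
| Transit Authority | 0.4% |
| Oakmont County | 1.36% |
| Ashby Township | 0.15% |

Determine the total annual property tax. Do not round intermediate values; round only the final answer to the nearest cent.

Assessed value = $1,669,500 × 0.34 = $567,630
Disability exemption = min($119,000, 15% × $567,630) = min($119,000, $85,144.5) = $85,144.5 (percentage binds)
Taxable value = $567,630 − $134,500 − $85,144.5 = $347,985.5
Transit Authority: $347,985.5 × 0.004 = $1,391.942
Oakmont County: $347,985.5 × 0.0136 = $4,732.6028
Ashby Township: $347,985.5 × 0.0015 = $521.97825
Total = $6,646.52305

$6,646.52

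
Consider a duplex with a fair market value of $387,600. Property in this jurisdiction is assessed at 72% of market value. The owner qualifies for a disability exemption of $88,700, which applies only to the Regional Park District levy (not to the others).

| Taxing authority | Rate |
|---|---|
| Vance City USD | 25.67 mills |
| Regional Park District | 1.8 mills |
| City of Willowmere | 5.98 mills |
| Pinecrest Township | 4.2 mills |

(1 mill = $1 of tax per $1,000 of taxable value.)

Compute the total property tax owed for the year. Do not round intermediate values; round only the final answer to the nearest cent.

$10,347.40

Assessed value = $387,600 × 0.72 = $279,072
Vance City USD: $279,072 × 0.02567 = $7,163.77824
Regional Park District: ($279,072 − $88,700) × 0.0018 = $190,372 × 0.0018 = $342.6696
City of Willowmere: $279,072 × 0.00598 = $1,668.85056
Pinecrest Township: $279,072 × 0.0042 = $1,172.1024
Total = $10,347.4008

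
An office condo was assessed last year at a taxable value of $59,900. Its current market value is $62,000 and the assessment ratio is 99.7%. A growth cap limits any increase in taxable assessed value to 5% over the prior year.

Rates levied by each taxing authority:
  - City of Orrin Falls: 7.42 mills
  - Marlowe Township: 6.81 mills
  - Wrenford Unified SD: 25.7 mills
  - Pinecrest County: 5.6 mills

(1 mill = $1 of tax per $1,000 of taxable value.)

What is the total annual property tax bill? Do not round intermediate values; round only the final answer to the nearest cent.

$2,814.39

Uncapped assessed value = $62,000 × 0.997 = $61,814
Cap limit = $59,900 × 1.05 = $62,895
Taxable assessed value = min($61,814, $62,895) = $61,814 (cap does not bind)
City of Orrin Falls: $61,814 × 0.00742 = $458.65988
Marlowe Township: $61,814 × 0.00681 = $420.95334
Wrenford Unified SD: $61,814 × 0.0257 = $1,588.6198
Pinecrest County: $61,814 × 0.0056 = $346.1584
Total = $2,814.39142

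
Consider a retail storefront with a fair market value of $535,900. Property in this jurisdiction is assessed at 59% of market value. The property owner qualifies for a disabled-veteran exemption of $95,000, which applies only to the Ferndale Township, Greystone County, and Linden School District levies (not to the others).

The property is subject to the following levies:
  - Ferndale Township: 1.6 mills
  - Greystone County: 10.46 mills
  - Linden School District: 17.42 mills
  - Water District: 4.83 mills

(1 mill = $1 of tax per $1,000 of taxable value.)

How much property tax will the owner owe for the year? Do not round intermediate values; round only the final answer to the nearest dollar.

Assessed value = $535,900 × 0.59 = $316,181
Ferndale Township: ($316,181 − $95,000) × 0.0016 = $221,181 × 0.0016 = $353.8896
Greystone County: ($316,181 − $95,000) × 0.01046 = $221,181 × 0.01046 = $2,313.55326
Linden School District: ($316,181 − $95,000) × 0.01742 = $221,181 × 0.01742 = $3,852.97302
Water District: $316,181 × 0.00483 = $1,527.15423
Total = $8,047.57011

$8,048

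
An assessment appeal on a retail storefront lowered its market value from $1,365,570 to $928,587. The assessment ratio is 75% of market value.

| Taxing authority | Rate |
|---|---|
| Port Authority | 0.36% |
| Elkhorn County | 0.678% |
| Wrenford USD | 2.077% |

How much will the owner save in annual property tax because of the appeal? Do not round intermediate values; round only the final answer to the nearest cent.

$10,209.02

Old assessed value = $1,365,570 × 0.75 = $1,024,177.5
New assessed value = $928,587 × 0.75 = $696,440.25
Combined rate = 0.0036 + 0.00678 + 0.02077 = 0.03115
Old tax = $1,024,177.5 × 0.03115 = $31,903.129125
New tax = $696,440.25 × 0.03115 = $21,694.1137875
Reduction = $31,903.129125 − $21,694.1137875 = $10,209.0153375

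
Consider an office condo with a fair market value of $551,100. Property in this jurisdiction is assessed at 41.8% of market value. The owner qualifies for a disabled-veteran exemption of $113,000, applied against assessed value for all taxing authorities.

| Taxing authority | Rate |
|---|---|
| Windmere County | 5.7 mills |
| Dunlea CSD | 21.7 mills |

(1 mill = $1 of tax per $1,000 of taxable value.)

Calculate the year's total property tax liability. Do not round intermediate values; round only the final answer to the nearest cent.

Assessed value = $551,100 × 0.418 = $230,359.8
Taxable value = $230,359.8 − $113,000 = $117,359.8
Windmere County: $117,359.8 × 0.0057 = $668.95086
Dunlea CSD: $117,359.8 × 0.0217 = $2,546.70766
Total = $668.95086 + $2,546.70766 = $3,215.65852

$3,215.66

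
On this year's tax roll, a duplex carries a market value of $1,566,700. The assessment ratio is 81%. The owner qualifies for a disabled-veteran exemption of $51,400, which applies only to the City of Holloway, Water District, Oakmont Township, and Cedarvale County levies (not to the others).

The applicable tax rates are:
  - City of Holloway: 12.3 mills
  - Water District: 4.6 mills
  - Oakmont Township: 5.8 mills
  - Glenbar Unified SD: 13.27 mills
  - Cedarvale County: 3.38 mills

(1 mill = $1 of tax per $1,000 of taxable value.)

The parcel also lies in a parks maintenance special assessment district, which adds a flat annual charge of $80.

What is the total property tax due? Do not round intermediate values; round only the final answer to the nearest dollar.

$48,676

Assessed value = $1,566,700 × 0.81 = $1,269,027
City of Holloway: ($1,269,027 − $51,400) × 0.0123 = $1,217,627 × 0.0123 = $14,976.8121
Water District: ($1,269,027 − $51,400) × 0.0046 = $1,217,627 × 0.0046 = $5,601.0842
Oakmont Township: ($1,269,027 − $51,400) × 0.0058 = $1,217,627 × 0.0058 = $7,062.2366
Glenbar Unified SD: $1,269,027 × 0.01327 = $16,839.98829
Cedarvale County: ($1,269,027 − $51,400) × 0.00338 = $1,217,627 × 0.00338 = $4,115.57926
Levies subtotal = $48,595.70045
Total = $48,595.70045 + $80 = $48,675.70045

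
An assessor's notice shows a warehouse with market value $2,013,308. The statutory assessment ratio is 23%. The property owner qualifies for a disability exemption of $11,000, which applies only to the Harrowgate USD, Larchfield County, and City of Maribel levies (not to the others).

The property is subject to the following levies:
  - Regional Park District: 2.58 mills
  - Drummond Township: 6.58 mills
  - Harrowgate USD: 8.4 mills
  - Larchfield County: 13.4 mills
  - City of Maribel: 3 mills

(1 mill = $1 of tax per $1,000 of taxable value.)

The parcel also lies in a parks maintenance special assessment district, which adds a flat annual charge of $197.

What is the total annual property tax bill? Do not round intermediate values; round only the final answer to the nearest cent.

$15,649.75

Assessed value = $2,013,308 × 0.23 = $463,060.84
Regional Park District: $463,060.84 × 0.00258 = $1,194.6969672
Drummond Township: $463,060.84 × 0.00658 = $3,046.9403272
Harrowgate USD: ($463,060.84 − $11,000) × 0.0084 = $452,060.84 × 0.0084 = $3,797.311056
Larchfield County: ($463,060.84 − $11,000) × 0.0134 = $452,060.84 × 0.0134 = $6,057.615256
City of Maribel: ($463,060.84 − $11,000) × 0.003 = $452,060.84 × 0.003 = $1,356.18252
Levies subtotal = $15,452.7461264
Total = $15,452.7461264 + $197 = $15,649.7461264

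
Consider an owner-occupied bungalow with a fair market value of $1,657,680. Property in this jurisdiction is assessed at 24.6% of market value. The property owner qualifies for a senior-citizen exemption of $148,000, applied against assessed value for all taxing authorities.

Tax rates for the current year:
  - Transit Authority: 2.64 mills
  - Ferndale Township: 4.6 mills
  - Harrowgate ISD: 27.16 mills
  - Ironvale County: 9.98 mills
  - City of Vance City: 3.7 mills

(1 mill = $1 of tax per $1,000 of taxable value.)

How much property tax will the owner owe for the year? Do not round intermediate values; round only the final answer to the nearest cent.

$12,490.67

Assessed value = $1,657,680 × 0.246 = $407,789.28
Taxable value = $407,789.28 − $148,000 = $259,789.28
Transit Authority: $259,789.28 × 0.00264 = $685.8436992
Ferndale Township: $259,789.28 × 0.0046 = $1,195.030688
Harrowgate ISD: $259,789.28 × 0.02716 = $7,055.8768448
Ironvale County: $259,789.28 × 0.00998 = $2,592.6970144
City of Vance City: $259,789.28 × 0.0037 = $961.220336
Total = $685.8436992 + $1,195.030688 + $7,055.8768448 + $2,592.6970144 + $961.220336 = $12,490.6685824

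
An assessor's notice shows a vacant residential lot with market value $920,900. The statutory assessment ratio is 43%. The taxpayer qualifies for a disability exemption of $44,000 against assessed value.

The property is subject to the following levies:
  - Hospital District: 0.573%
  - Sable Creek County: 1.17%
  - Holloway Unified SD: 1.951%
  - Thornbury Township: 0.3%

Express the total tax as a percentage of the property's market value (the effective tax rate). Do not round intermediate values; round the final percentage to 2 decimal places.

1.53%

Assessed value = $920,900 × 0.43 = $395,987
Taxable value = $395,987 − $44,000 = $351,987
Hospital District: $351,987 × 0.00573 = $2,016.88551
Sable Creek County: $351,987 × 0.0117 = $4,118.2479
Holloway Unified SD: $351,987 × 0.01951 = $6,867.26637
Thornbury Township: $351,987 × 0.003 = $1,055.961
Total tax = $14,058.36078
Effective rate = $14,058.36078 ÷ $920,900 = 1.53% of market value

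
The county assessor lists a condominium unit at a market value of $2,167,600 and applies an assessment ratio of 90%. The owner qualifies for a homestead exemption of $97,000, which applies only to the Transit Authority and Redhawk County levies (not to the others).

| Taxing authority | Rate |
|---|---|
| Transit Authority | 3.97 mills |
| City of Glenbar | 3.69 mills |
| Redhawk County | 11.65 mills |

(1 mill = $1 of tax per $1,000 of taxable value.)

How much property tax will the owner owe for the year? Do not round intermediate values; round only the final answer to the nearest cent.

$36,155.58

Assessed value = $2,167,600 × 0.9 = $1,950,840
Transit Authority: ($1,950,840 − $97,000) × 0.00397 = $1,853,840 × 0.00397 = $7,359.7448
City of Glenbar: $1,950,840 × 0.00369 = $7,198.5996
Redhawk County: ($1,950,840 − $97,000) × 0.01165 = $1,853,840 × 0.01165 = $21,597.236
Total = $36,155.5804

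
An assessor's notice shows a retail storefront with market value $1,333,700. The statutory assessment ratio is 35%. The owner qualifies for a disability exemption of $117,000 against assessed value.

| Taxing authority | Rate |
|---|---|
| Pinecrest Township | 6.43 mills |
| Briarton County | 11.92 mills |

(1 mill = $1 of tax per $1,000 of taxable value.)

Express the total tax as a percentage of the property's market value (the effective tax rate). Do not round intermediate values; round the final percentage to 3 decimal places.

0.481%

Assessed value = $1,333,700 × 0.35 = $466,795
Taxable value = $466,795 − $117,000 = $349,795
Pinecrest Township: $349,795 × 0.00643 = $2,249.18185
Briarton County: $349,795 × 0.01192 = $4,169.5564
Total tax = $6,418.73825
Effective rate = $6,418.73825 ÷ $1,333,700 = 0.481% of market value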